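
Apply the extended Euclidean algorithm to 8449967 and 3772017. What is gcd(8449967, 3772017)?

1

Euclidean algorithm:
8449967 = 2·3772017 + 905933
3772017 = 4·905933 + 148285
905933 = 6·148285 + 16223
148285 = 9·16223 + 2278
16223 = 7·2278 + 277
2278 = 8·277 + 62
277 = 4·62 + 29
62 = 2·29 + 4
29 = 7·4 + 1
4 = 4·1 + 0
gcd(8449967, 3772017) = 1.
Back-substituting:
1 = 29 − 7·4
1 = −7·62 + 15·29
1 = 15·277 − 67·62
1 = −67·2278 + 551·277
1 = 551·16223 − 3924·2278
1 = −3924·148285 + 35867·16223
1 = 35867·905933 − 219126·148285
1 = −219126·3772017 + 912371·905933
1 = 912371·8449967 − 2043868·3772017
So 1 = (912371)·8449967 + (-2043868)·3772017.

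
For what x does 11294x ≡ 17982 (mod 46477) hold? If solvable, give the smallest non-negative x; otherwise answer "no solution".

First find gcd(11294, 46477):
46477 = 4*11294 + 1301
11294 = 8*1301 + 886
1301 = 1*886 + 415
886 = 2*415 + 56
415 = 7*56 + 23
56 = 2*23 + 10
23 = 2*10 + 3
10 = 3*3 + 1
3 = 3*1 + 0
gcd = 1, so a unique solution mod 46477 exists.
Back-substitute for the Bézout coefficients:
1 = 10 − 3·3
1 = −3·23 + 7·10
1 = 7·56 − 17·23
1 = −17·415 + 126·56
1 = 126·886 − 269·415
1 = −269·1301 + 395·886
1 = 395·11294 − 3429·1301
1 = −3429·46477 + 14111·11294
So 11294·(14111) ≡ 1 (mod 46477), giving 11294⁻¹ ≡ 14111.
x ≡ 11294⁻¹·17982 ≡ 14111·17982 ≡ 26059 (mod 46477).

26059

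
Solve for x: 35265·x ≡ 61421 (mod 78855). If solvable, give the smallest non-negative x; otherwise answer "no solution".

no solution

gcd(35265, 78855):
78855 = 2×35265 + 8325
35265 = 4×8325 + 1965
8325 = 4×1965 + 465
1965 = 4×465 + 105
465 = 4×105 + 45
105 = 2×45 + 15
45 = 3×15 + 0
gcd = 15, but 15 ∤ 61421, so the congruence has no solution.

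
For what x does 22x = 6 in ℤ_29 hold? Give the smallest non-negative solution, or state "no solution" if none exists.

First find gcd(22, 29):
29 = 1*22 + 7
22 = 3*7 + 1
7 = 7*1 + 0
gcd = 1, so a unique solution mod 29 exists.
Back-substitute for the Bézout coefficients:
1 = 22 − 3·7
1 = −3·29 + 4·22
So 22·(4) ≡ 1 (mod 29), giving 22⁻¹ ≡ 4.
x ≡ 22⁻¹·6 ≡ 4·6 ≡ 24 (mod 29).

24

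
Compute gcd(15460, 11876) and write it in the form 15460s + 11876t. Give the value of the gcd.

Apply Euclid's algorithm to 15460 and 11876:
15460 = 1·11876 + 3584
11876 = 3·3584 + 1124
3584 = 3·1124 + 212
1124 = 5·212 + 64
212 = 3·64 + 20
64 = 3·20 + 4
20 = 5·4 + 0
gcd(15460, 11876) = 4.
Express as a combination:
4 = 64 − 3·20
4 = −3·212 + 10·64
4 = 10·1124 − 53·212
4 = −53·3584 + 169·1124
4 = 169·11876 − 560·3584
4 = −560·15460 + 729·11876
So 4 = (-560)·15460 + (729)·11876.

4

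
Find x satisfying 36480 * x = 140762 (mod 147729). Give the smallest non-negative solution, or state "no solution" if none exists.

gcd(36480, 147729):
147729 = 4·36480 + 1809
36480 = 20·1809 + 300
1809 = 6·300 + 9
300 = 33·9 + 3
9 = 3·3 + 0
gcd = 3, but 3 ∤ 140762, so the congruence has no solution.

no solution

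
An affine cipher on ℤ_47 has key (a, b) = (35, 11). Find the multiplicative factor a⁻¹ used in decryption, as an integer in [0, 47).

gcd(47, 35) by repeated division:
47 = 1*35 + 12
35 = 2*12 + 11
12 = 1*11 + 1
11 = 11*1 + 0
gcd = 1, so the inverse exists. Back-substitute:
1 = 12 − 11
1 = −35 + 3·12
1 = 3·47 − 4·35
So 35·(-4) ≡ 1 (mod 47), and -4 ≡ 43 (mod 47).

43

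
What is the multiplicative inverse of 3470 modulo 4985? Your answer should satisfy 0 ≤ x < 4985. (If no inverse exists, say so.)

Compute gcd(3470, 4985):
4985 = 1×3470 + 1515
3470 = 2×1515 + 440
1515 = 3×440 + 195
440 = 2×195 + 50
195 = 3×50 + 45
50 = 1×45 + 5
45 = 9×5 + 0
The gcd is 5, not 1, hence no inverse exists.

no inverse exists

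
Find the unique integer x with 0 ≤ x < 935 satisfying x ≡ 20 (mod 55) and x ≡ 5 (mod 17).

515

Write x = 20 + 55·k. Then 55·k ≡ 5 − 20 ≡ 2 (mod 17).
Need 55⁻¹ mod 17. Extended Euclid on (17, 4):
17 = 4·4 + 1
4 = 4·1 + 0
Back-substitute:
1 = 17 − 4·4
55⁻¹ ≡ 13 (mod 17), so k ≡ 13·2 ≡ 9 (mod 17).
x = 20 + 55·9 = 515.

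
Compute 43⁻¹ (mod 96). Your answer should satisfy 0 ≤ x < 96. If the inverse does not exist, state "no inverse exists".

67

Extended Euclidean algorithm:
96 = 2·43 + 10
43 = 4·10 + 3
10 = 3·3 + 1
3 = 3·1 + 0
The gcd is 1. Working backward:
1 = 10 − 3·3
1 = −3·43 + 13·10
1 = 13·96 − 29·43
Hence 43⁻¹ ≡ -29 ≡ 67 (mod 96).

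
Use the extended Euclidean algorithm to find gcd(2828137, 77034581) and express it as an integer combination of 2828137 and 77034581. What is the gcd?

13

Euclidean algorithm:
77034581 = 27*2828137 + 674882
2828137 = 4*674882 + 128609
674882 = 5*128609 + 31837
128609 = 4*31837 + 1261
31837 = 25*1261 + 312
1261 = 4*312 + 13
312 = 24*13 + 0
gcd(2828137, 77034581) = 13.
Back-substituting:
13 = 1261 − 4·312
13 = −4·31837 + 101·1261
13 = 101·128609 − 408·31837
13 = −408·674882 + 2141·128609
13 = 2141·2828137 − 8972·674882
13 = −8972·77034581 + 244385·2828137
So 13 = (-8972)·77034581 + (244385)·2828137.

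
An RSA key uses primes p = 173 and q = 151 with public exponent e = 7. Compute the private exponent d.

φ(n) = (p−1)(q−1) = 172·150 = 25800.
Need d with 7·d ≡ 1 (mod 25800). Apply the extended Euclidean algorithm:
25800 = 3685·7 + 5
7 = 1·5 + 2
5 = 2·2 + 1
2 = 2·1 + 0
Back-substitute:
1 = 5 − 2·2
1 = −2·7 + 3·5
1 = 3·25800 − 11057·7
So 7·(-11057) ≡ 1 (mod 25800), hence d ≡ -11057 ≡ 14743 (mod 25800).

14743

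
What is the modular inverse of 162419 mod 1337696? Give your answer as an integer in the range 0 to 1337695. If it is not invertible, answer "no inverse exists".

987259

gcd(1337696, 162419) by repeated division:
1337696 = 8·162419 + 38344
162419 = 4·38344 + 9043
38344 = 4·9043 + 2172
9043 = 4·2172 + 355
2172 = 6·355 + 42
355 = 8·42 + 19
42 = 2·19 + 4
19 = 4·4 + 3
4 = 1·3 + 1
3 = 3·1 + 0
The gcd is 1. Working backward:
1 = 4 − 3
1 = −19 + 5·4
1 = 5·42 − 11·19
1 = −11·355 + 93·42
1 = 93·2172 − 569·355
1 = −569·9043 + 2369·2172
1 = 2369·38344 − 10045·9043
1 = −10045·162419 + 42549·38344
1 = 42549·1337696 − 350437·162419
So 162419·(-350437) ≡ 1 (mod 1337696), and -350437 ≡ 987259 (mod 1337696).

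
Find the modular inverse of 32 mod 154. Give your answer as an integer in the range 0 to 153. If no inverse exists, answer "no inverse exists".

Compute gcd(32, 154):
154 = 4*32 + 26
32 = 1*26 + 6
26 = 4*6 + 2
6 = 3*2 + 0
gcd(32, 154) = 2 ≠ 1, so 32 has no multiplicative inverse modulo 154.

no inverse exists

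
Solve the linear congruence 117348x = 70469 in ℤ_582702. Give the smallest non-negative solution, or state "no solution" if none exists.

gcd(117348, 582702):
582702 = 4×117348 + 113310
117348 = 1×113310 + 4038
113310 = 28×4038 + 246
4038 = 16×246 + 102
246 = 2×102 + 42
102 = 2×42 + 18
42 = 2×18 + 6
18 = 3×6 + 0
gcd = 6, but 6 ∤ 70469, so the congruence has no solution.

no solution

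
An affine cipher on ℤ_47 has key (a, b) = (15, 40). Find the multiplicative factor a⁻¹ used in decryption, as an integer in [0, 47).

gcd(47, 15) by repeated division:
47 = 3×15 + 2
15 = 7×2 + 1
2 = 2×1 + 0
The gcd is 1. Working backward:
1 = 15 − 7·2
1 = −7·47 + 22·15
So 15·22 ≡ 1 (mod 47).

22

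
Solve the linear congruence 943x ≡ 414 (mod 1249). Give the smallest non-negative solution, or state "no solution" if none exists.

First find gcd(943, 1249):
1249 = 1×943 + 306
943 = 3×306 + 25
306 = 12×25 + 6
25 = 4×6 + 1
6 = 6×1 + 0
gcd = 1, so a unique solution mod 1249 exists.
Back-substitute for the Bézout coefficients:
1 = 25 − 4·6
1 = −4·306 + 49·25
1 = 49·943 − 151·306
1 = −151·1249 + 200·943
So 943·(200) ≡ 1 (mod 1249), giving 943⁻¹ ≡ 200.
x ≡ 943⁻¹·414 ≡ 200·414 ≡ 366 (mod 1249).

366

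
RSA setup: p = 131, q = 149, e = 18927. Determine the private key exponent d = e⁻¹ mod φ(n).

φ(n) = (p−1)(q−1) = 130·148 = 19240.
Need d with 18927·d ≡ 1 (mod 19240). Apply the extended Euclidean algorithm:
19240 = 1·18927 + 313
18927 = 60·313 + 147
313 = 2·147 + 19
147 = 7·19 + 14
19 = 1·14 + 5
14 = 2·5 + 4
5 = 1·4 + 1
4 = 4·1 + 0
Back-substitute:
1 = 5 − 4
1 = −14 + 3·5
1 = 3·19 − 4·14
1 = −4·147 + 31·19
1 = 31·313 − 66·147
1 = −66·18927 + 3991·313
1 = 3991·19240 − 4057·18927
So 18927·(-4057) ≡ 1 (mod 19240), hence d ≡ -4057 ≡ 15183 (mod 19240).

15183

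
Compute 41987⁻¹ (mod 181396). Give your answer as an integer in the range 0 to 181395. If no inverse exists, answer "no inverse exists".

78167

Apply the Euclidean algorithm to 181396 and 41987:
181396 = 4×41987 + 13448
41987 = 3×13448 + 1643
13448 = 8×1643 + 304
1643 = 5×304 + 123
304 = 2×123 + 58
123 = 2×58 + 7
58 = 8×7 + 2
7 = 3×2 + 1
2 = 2×1 + 0
The gcd is 1. Working backward:
1 = 7 − 3·2
1 = −3·58 + 25·7
1 = 25·123 − 53·58
1 = −53·304 + 131·123
1 = 131·1643 − 708·304
1 = −708·13448 + 5795·1643
1 = 5795·41987 − 18093·13448
1 = −18093·181396 + 78167·41987
So 41987·78167 ≡ 1 (mod 181396).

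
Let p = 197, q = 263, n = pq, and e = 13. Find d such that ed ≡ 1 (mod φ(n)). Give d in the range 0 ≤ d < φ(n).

23701

φ(n) = (p−1)(q−1) = 196·262 = 51352.
Need d with 13·d ≡ 1 (mod 51352). Apply the extended Euclidean algorithm:
51352 = 3950×13 + 2
13 = 6×2 + 1
2 = 2×1 + 0
Back-substitute:
1 = 13 − 6·2
1 = −6·51352 + 23701·13
So 13·23701 ≡ 1 (mod 51352), hence d = 23701.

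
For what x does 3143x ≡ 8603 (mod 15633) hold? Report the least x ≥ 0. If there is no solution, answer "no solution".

12154

First find gcd(3143, 15633):
15633 = 4*3143 + 3061
3143 = 1*3061 + 82
3061 = 37*82 + 27
82 = 3*27 + 1
27 = 27*1 + 0
gcd = 1, so a unique solution mod 15633 exists.
Back-substitute for the Bézout coefficients:
1 = 82 − 3·27
1 = −3·3061 + 112·82
1 = 112·3143 − 115·3061
1 = −115·15633 + 572·3143
So 3143·(572) ≡ 1 (mod 15633), giving 3143⁻¹ ≡ 572.
x ≡ 3143⁻¹·8603 ≡ 572·8603 ≡ 12154 (mod 15633).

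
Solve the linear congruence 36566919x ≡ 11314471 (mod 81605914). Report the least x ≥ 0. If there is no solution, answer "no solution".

First find gcd(36566919, 81605914):
81605914 = 2*36566919 + 8472076
36566919 = 4*8472076 + 2678615
8472076 = 3*2678615 + 436231
2678615 = 6*436231 + 61229
436231 = 7*61229 + 7628
61229 = 8*7628 + 205
7628 = 37*205 + 43
205 = 4*43 + 33
43 = 1*33 + 10
33 = 3*10 + 3
10 = 3*3 + 1
3 = 3*1 + 0
gcd = 1, so a unique solution mod 81605914 exists.
Back-substitute for the Bézout coefficients:
1 = 10 − 3·3
1 = −3·33 + 10·10
1 = 10·43 − 13·33
1 = −13·205 + 62·43
1 = 62·7628 − 2307·205
1 = −2307·61229 + 18518·7628
1 = 18518·436231 − 131933·61229
1 = −131933·2678615 + 810116·436231
1 = 810116·8472076 − 2562281·2678615
1 = −2562281·36566919 + 11059240·8472076
1 = 11059240·81605914 − 24680761·36566919
So 36566919·(-24680761) ≡ 1 (mod 81605914), giving 36566919⁻¹ ≡ 56925153.
x ≡ 36566919⁻¹·11314471 ≡ 56925153·11314471 ≡ 52307503 (mod 81605914).

52307503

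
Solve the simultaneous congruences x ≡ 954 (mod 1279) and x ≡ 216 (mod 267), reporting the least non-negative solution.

Write x = 954 + 1279·k. Then 1279·k ≡ 216 − 954 ≡ 63 (mod 267).
Need 1279⁻¹ mod 267. Extended Euclid on (267, 211):
267 = 1×211 + 56
211 = 3×56 + 43
56 = 1×43 + 13
43 = 3×13 + 4
13 = 3×4 + 1
4 = 4×1 + 0
Back-substitute:
1 = 13 − 3·4
1 = −3·43 + 10·13
1 = 10·56 − 13·43
1 = −13·211 + 49·56
1 = 49·267 − 62·211
1279⁻¹ ≡ 205 (mod 267), so k ≡ 205·63 ≡ 99 (mod 267).
x = 954 + 1279·99 = 127575.

127575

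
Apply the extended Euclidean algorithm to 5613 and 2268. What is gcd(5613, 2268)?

Apply Euclid's algorithm to 5613 and 2268:
5613 = 2*2268 + 1077
2268 = 2*1077 + 114
1077 = 9*114 + 51
114 = 2*51 + 12
51 = 4*12 + 3
12 = 4*3 + 0
gcd(5613, 2268) = 3.
Express as a combination:
3 = 51 − 4·12
3 = −4·114 + 9·51
3 = 9·1077 − 85·114
3 = −85·2268 + 179·1077
3 = 179·5613 − 443·2268
So 3 = (179)·5613 + (-443)·2268.

3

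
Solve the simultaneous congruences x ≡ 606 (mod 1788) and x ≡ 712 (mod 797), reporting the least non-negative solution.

1118106

Write x = 606 + 1788·k. Then 1788·k ≡ 712 − 606 ≡ 106 (mod 797).
Need 1788⁻¹ mod 797. Extended Euclid on (797, 194):
797 = 4×194 + 21
194 = 9×21 + 5
21 = 4×5 + 1
5 = 5×1 + 0
Back-substitute:
1 = 21 − 4·5
1 = −4·194 + 37·21
1 = 37·797 − 152·194
1788⁻¹ ≡ 645 (mod 797), so k ≡ 645·106 ≡ 625 (mod 797).
x = 606 + 1788·625 = 1118106.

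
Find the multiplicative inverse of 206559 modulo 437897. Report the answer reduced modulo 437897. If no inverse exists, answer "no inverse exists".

Run Euclid on (437897, 206559):
437897 = 2·206559 + 24779
206559 = 8·24779 + 8327
24779 = 2·8327 + 8125
8327 = 1·8125 + 202
8125 = 40·202 + 45
202 = 4·45 + 22
45 = 2·22 + 1
22 = 22·1 + 0
gcd = 1, so the inverse exists. Back-substitute:
1 = 45 − 2·22
1 = −2·202 + 9·45
1 = 9·8125 − 362·202
1 = −362·8327 + 371·8125
1 = 371·24779 − 1104·8327
1 = −1104·206559 + 9203·24779
1 = 9203·437897 − 19510·206559
Hence 206559⁻¹ ≡ -19510 ≡ 418387 (mod 437897).

418387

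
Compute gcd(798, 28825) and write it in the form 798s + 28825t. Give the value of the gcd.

Repeated division:
28825 = 36·798 + 97
798 = 8·97 + 22
97 = 4·22 + 9
22 = 2·9 + 4
9 = 2·4 + 1
4 = 4·1 + 0
gcd(798, 28825) = 1.
Working backward:
1 = 9 − 2·4
1 = −2·22 + 5·9
1 = 5·97 − 22·22
1 = −22·798 + 181·97
1 = 181·28825 − 6538·798
So 1 = (181)·28825 + (-6538)·798.

1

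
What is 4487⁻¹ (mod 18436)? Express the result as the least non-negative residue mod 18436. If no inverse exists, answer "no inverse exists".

14167

gcd(18436, 4487) by repeated division:
18436 = 4*4487 + 488
4487 = 9*488 + 95
488 = 5*95 + 13
95 = 7*13 + 4
13 = 3*4 + 1
4 = 4*1 + 0
Since gcd(4487, 18436) = 1, back-substitute to write 1 as a combination:
1 = 13 − 3·4
1 = −3·95 + 22·13
1 = 22·488 − 113·95
1 = −113·4487 + 1039·488
1 = 1039·18436 − 4269·4487
Thus 4487·(-4269) ≡ 1 (mod 18436); reducing, -4269 mod 18436 = 14167.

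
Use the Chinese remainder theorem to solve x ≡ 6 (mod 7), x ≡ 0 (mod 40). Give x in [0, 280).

Write x = 6 + 7·k. Then 7·k ≡ 0 − 6 ≡ 34 (mod 40).
Need 7⁻¹ mod 40. Extended Euclid on (40, 7):
40 = 5*7 + 5
7 = 1*5 + 2
5 = 2*2 + 1
2 = 2*1 + 0
Back-substitute:
1 = 5 − 2·2
1 = −2·7 + 3·5
1 = 3·40 − 17·7
7⁻¹ ≡ 23 (mod 40), so k ≡ 23·34 ≡ 22 (mod 40).
x = 6 + 7·22 = 160.

160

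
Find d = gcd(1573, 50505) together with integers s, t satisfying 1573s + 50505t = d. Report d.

13

Repeated division:
50505 = 32·1573 + 169
1573 = 9·169 + 52
169 = 3·52 + 13
52 = 4·13 + 0
gcd(1573, 50505) = 13.
Back-substituting:
13 = 169 − 3·52
13 = −3·1573 + 28·169
13 = 28·50505 − 899·1573
So 13 = (28)·50505 + (-899)·1573.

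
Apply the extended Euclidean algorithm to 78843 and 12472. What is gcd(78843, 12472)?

Repeated division:
78843 = 6×12472 + 4011
12472 = 3×4011 + 439
4011 = 9×439 + 60
439 = 7×60 + 19
60 = 3×19 + 3
19 = 6×3 + 1
3 = 3×1 + 0
gcd(78843, 12472) = 1.
Express as a combination:
1 = 19 − 6·3
1 = −6·60 + 19·19
1 = 19·439 − 139·60
1 = −139·4011 + 1270·439
1 = 1270·12472 − 3949·4011
1 = −3949·78843 + 24964·12472
So 1 = (-3949)·78843 + (24964)·12472.

1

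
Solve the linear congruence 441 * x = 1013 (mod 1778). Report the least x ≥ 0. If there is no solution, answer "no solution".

gcd(441, 1778):
1778 = 4*441 + 14
441 = 31*14 + 7
14 = 2*7 + 0
gcd = 7, but 7 ∤ 1013, so the congruence has no solution.

no solution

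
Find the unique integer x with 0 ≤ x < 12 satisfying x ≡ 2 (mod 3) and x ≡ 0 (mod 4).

8

Write x = 2 + 3·k. Then 3·k ≡ 0 − 2 ≡ 2 (mod 4).
Need 3⁻¹ mod 4. Extended Euclid on (4, 3):
4 = 1*3 + 1
3 = 3*1 + 0
Back-substitute:
1 = 4 − 3
3⁻¹ ≡ 3 (mod 4), so k ≡ 3·2 ≡ 2 (mod 4).
x = 2 + 3·2 = 8.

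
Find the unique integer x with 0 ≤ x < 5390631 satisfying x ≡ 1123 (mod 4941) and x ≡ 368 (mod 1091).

3647581

Write x = 1123 + 4941·k. Then 4941·k ≡ 368 − 1123 ≡ 336 (mod 1091).
Need 4941⁻¹ mod 1091. Extended Euclid on (1091, 577):
1091 = 1×577 + 514
577 = 1×514 + 63
514 = 8×63 + 10
63 = 6×10 + 3
10 = 3×3 + 1
3 = 3×1 + 0
Back-substitute:
1 = 10 − 3·3
1 = −3·63 + 19·10
1 = 19·514 − 155·63
1 = −155·577 + 174·514
1 = 174·1091 − 329·577
4941⁻¹ ≡ 762 (mod 1091), so k ≡ 762·336 ≡ 738 (mod 1091).
x = 1123 + 4941·738 = 3647581.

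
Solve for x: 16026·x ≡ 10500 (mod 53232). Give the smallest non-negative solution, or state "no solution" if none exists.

First find gcd(16026, 53232):
53232 = 3*16026 + 5154
16026 = 3*5154 + 564
5154 = 9*564 + 78
564 = 7*78 + 18
78 = 4*18 + 6
18 = 3*6 + 0
gcd = 6 and 6 | 10500, so solutions exist. Divide through by 6: 2671x ≡ 1750 (mod 8872).
Now find 2671⁻¹ mod 8872:
8872 = 3×2671 + 859
2671 = 3×859 + 94
859 = 9×94 + 13
94 = 7×13 + 3
13 = 4×3 + 1
3 = 3×1 + 0
Back-substitute:
1 = 13 − 4·3
1 = −4·94 + 29·13
1 = 29·859 − 265·94
1 = −265·2671 + 824·859
1 = 824·8872 − 2737·2671
So 2671·(-2737) ≡ 1 (mod 8872), i.e. 2671⁻¹ ≡ 6135.
Then x ≡ 6135·1750 ≡ 1130 (mod 8872); the smallest non-negative solution is x = 1130.

1130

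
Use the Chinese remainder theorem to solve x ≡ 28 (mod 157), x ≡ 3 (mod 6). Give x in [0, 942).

Write x = 28 + 157·k. Then 157·k ≡ 3 − 28 ≡ 5 (mod 6).
Need 157⁻¹ mod 6. Extended Euclid on (6, 1):
6 = 6·1 + 0
157⁻¹ ≡ 1 (mod 6), so k ≡ 1·5 ≡ 5 (mod 6).
x = 28 + 157·5 = 813.

813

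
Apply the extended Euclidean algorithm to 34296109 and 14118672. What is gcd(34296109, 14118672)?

Euclidean algorithm:
34296109 = 2*14118672 + 6058765
14118672 = 2*6058765 + 2001142
6058765 = 3*2001142 + 55339
2001142 = 36*55339 + 8938
55339 = 6*8938 + 1711
8938 = 5*1711 + 383
1711 = 4*383 + 179
383 = 2*179 + 25
179 = 7*25 + 4
25 = 6*4 + 1
4 = 4*1 + 0
gcd(34296109, 14118672) = 1.
Express as a combination:
1 = 25 − 6·4
1 = −6·179 + 43·25
1 = 43·383 − 92·179
1 = −92·1711 + 411·383
1 = 411·8938 − 2147·1711
1 = −2147·55339 + 13293·8938
1 = 13293·2001142 − 480695·55339
1 = −480695·6058765 + 1455378·2001142
1 = 1455378·14118672 − 3391451·6058765
1 = −3391451·34296109 + 8238280·14118672
So 1 = (-3391451)·34296109 + (8238280)·14118672.

1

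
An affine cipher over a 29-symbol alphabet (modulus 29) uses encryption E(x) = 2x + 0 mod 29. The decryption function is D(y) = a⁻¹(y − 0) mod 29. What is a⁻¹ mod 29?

15

Apply the Euclidean algorithm to 29 and 2:
29 = 14*2 + 1
2 = 2*1 + 0
The gcd is 1. Working backward:
1 = 29 − 14·2
Thus 2·(-14) ≡ 1 (mod 29); reducing, -14 mod 29 = 15.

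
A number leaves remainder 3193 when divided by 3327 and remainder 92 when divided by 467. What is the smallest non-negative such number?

66406

Write x = 3193 + 3327·k. Then 3327·k ≡ 92 − 3193 ≡ 168 (mod 467).
Need 3327⁻¹ mod 467. Extended Euclid on (467, 58):
467 = 8*58 + 3
58 = 19*3 + 1
3 = 3*1 + 0
Back-substitute:
1 = 58 − 19·3
1 = −19·467 + 153·58
3327⁻¹ ≡ 153 (mod 467), so k ≡ 153·168 ≡ 19 (mod 467).
x = 3193 + 3327·19 = 66406.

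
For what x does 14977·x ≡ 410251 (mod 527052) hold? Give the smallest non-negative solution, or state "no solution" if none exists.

First find gcd(14977, 527052):
527052 = 35*14977 + 2857
14977 = 5*2857 + 692
2857 = 4*692 + 89
692 = 7*89 + 69
89 = 1*69 + 20
69 = 3*20 + 9
20 = 2*9 + 2
9 = 4*2 + 1
2 = 2*1 + 0
gcd = 1, so a unique solution mod 527052 exists.
Back-substitute for the Bézout coefficients:
1 = 9 − 4·2
1 = −4·20 + 9·9
1 = 9·69 − 31·20
1 = −31·89 + 40·69
1 = 40·692 − 311·89
1 = −311·2857 + 1284·692
1 = 1284·14977 − 6731·2857
1 = −6731·527052 + 236869·14977
So 14977·(236869) ≡ 1 (mod 527052), giving 14977⁻¹ ≡ 236869.
x ≡ 14977⁻¹·410251 ≡ 236869·410251 ≡ 4567 (mod 527052).

4567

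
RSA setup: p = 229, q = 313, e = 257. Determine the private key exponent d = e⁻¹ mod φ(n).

26849

φ(n) = (p−1)(q−1) = 228·312 = 71136.
Need d with 257·d ≡ 1 (mod 71136). Apply the extended Euclidean algorithm:
71136 = 276·257 + 204
257 = 1·204 + 53
204 = 3·53 + 45
53 = 1·45 + 8
45 = 5·8 + 5
8 = 1·5 + 3
5 = 1·3 + 2
3 = 1·2 + 1
2 = 2·1 + 0
Back-substitute:
1 = 3 − 2
1 = −5 + 2·3
1 = 2·8 − 3·5
1 = −3·45 + 17·8
1 = 17·53 − 20·45
1 = −20·204 + 77·53
1 = 77·257 − 97·204
1 = −97·71136 + 26849·257
So 257·26849 ≡ 1 (mod 71136), hence d = 26849.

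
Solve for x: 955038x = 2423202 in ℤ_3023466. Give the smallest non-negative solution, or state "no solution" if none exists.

First find gcd(955038, 3023466):
3023466 = 3*955038 + 158352
955038 = 6*158352 + 4926
158352 = 32*4926 + 720
4926 = 6*720 + 606
720 = 1*606 + 114
606 = 5*114 + 36
114 = 3*36 + 6
36 = 6*6 + 0
gcd = 6 and 6 | 2423202, so solutions exist. Divide through by 6: 159173x ≡ 403867 (mod 503911).
Now find 159173⁻¹ mod 503911:
503911 = 3×159173 + 26392
159173 = 6×26392 + 821
26392 = 32×821 + 120
821 = 6×120 + 101
120 = 1×101 + 19
101 = 5×19 + 6
19 = 3×6 + 1
6 = 6×1 + 0
Back-substitute:
1 = 19 − 3·6
1 = −3·101 + 16·19
1 = 16·120 − 19·101
1 = −19·821 + 130·120
1 = 130·26392 − 4179·821
1 = −4179·159173 + 25204·26392
1 = 25204·503911 − 79791·159173
So 159173·(-79791) ≡ 1 (mod 503911), i.e. 159173⁻¹ ≡ 424120.
Then x ≡ 424120·403867 ≡ 156653 (mod 503911); the smallest non-negative solution is x = 156653.

156653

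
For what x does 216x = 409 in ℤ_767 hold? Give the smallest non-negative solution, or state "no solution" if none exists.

602

First find gcd(216, 767):
767 = 3×216 + 119
216 = 1×119 + 97
119 = 1×97 + 22
97 = 4×22 + 9
22 = 2×9 + 4
9 = 2×4 + 1
4 = 4×1 + 0
gcd = 1, so a unique solution mod 767 exists.
Back-substitute for the Bézout coefficients:
1 = 9 − 2·4
1 = −2·22 + 5·9
1 = 5·97 − 22·22
1 = −22·119 + 27·97
1 = 27·216 − 49·119
1 = −49·767 + 174·216
So 216·(174) ≡ 1 (mod 767), giving 216⁻¹ ≡ 174.
x ≡ 216⁻¹·409 ≡ 174·409 ≡ 602 (mod 767).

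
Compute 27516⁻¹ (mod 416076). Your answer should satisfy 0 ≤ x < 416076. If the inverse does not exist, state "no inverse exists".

Compute gcd(27516, 416076):
416076 = 15*27516 + 3336
27516 = 8*3336 + 828
3336 = 4*828 + 24
828 = 34*24 + 12
24 = 2*12 + 0
gcd(27516, 416076) = 12 ≠ 1, so 27516 has no multiplicative inverse modulo 416076.

no inverse exists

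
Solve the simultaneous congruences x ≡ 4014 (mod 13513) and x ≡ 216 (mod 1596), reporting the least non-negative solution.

2193120

Write x = 4014 + 13513·k. Then 13513·k ≡ 216 − 4014 ≡ 990 (mod 1596).
Need 13513⁻¹ mod 1596. Extended Euclid on (1596, 745):
1596 = 2*745 + 106
745 = 7*106 + 3
106 = 35*3 + 1
3 = 3*1 + 0
Back-substitute:
1 = 106 − 35·3
1 = −35·745 + 246·106
1 = 246·1596 − 527·745
13513⁻¹ ≡ 1069 (mod 1596), so k ≡ 1069·990 ≡ 162 (mod 1596).
x = 4014 + 13513·162 = 2193120.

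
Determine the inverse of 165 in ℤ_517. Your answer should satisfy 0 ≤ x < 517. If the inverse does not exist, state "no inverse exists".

no inverse exists

Compute gcd(165, 517):
517 = 3*165 + 22
165 = 7*22 + 11
22 = 2*11 + 0
Since gcd = 11 > 1, 165 is not a unit mod 517.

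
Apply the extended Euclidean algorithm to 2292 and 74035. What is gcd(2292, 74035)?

1

Repeated division:
74035 = 32*2292 + 691
2292 = 3*691 + 219
691 = 3*219 + 34
219 = 6*34 + 15
34 = 2*15 + 4
15 = 3*4 + 3
4 = 1*3 + 1
3 = 3*1 + 0
gcd(2292, 74035) = 1.
Back-substituting:
1 = 4 − 3
1 = −15 + 4·4
1 = 4·34 − 9·15
1 = −9·219 + 58·34
1 = 58·691 − 183·219
1 = −183·2292 + 607·691
1 = 607·74035 − 19607·2292
So 1 = (607)·74035 + (-19607)·2292.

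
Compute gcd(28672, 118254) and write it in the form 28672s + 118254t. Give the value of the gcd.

Euclidean algorithm:
118254 = 4·28672 + 3566
28672 = 8·3566 + 144
3566 = 24·144 + 110
144 = 1·110 + 34
110 = 3·34 + 8
34 = 4·8 + 2
8 = 4·2 + 0
gcd(28672, 118254) = 2.
Express as a combination:
2 = 34 − 4·8
2 = −4·110 + 13·34
2 = 13·144 − 17·110
2 = −17·3566 + 421·144
2 = 421·28672 − 3385·3566
2 = −3385·118254 + 13961·28672
So 2 = (-3385)·118254 + (13961)·28672.

2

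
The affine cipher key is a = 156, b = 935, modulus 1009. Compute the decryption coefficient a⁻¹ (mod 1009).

304

gcd(1009, 156) by repeated division:
1009 = 6*156 + 73
156 = 2*73 + 10
73 = 7*10 + 3
10 = 3*3 + 1
3 = 3*1 + 0
Since gcd(156, 1009) = 1, back-substitute to write 1 as a combination:
1 = 10 − 3·3
1 = −3·73 + 22·10
1 = 22·156 − 47·73
1 = −47·1009 + 304·156
So 156·304 ≡ 1 (mod 1009).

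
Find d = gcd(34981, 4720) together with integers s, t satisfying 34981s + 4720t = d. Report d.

Apply Euclid's algorithm to 34981 and 4720:
34981 = 7×4720 + 1941
4720 = 2×1941 + 838
1941 = 2×838 + 265
838 = 3×265 + 43
265 = 6×43 + 7
43 = 6×7 + 1
7 = 7×1 + 0
gcd(34981, 4720) = 1.
Working backward:
1 = 43 − 6·7
1 = −6·265 + 37·43
1 = 37·838 − 117·265
1 = −117·1941 + 271·838
1 = 271·4720 − 659·1941
1 = −659·34981 + 4884·4720
So 1 = (-659)·34981 + (4884)·4720.

1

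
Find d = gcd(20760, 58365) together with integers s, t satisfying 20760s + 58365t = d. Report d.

15

Apply Euclid's algorithm to 58365 and 20760:
58365 = 2·20760 + 16845
20760 = 1·16845 + 3915
16845 = 4·3915 + 1185
3915 = 3·1185 + 360
1185 = 3·360 + 105
360 = 3·105 + 45
105 = 2·45 + 15
45 = 3·15 + 0
gcd(20760, 58365) = 15.
Back-substituting:
15 = 105 − 2·45
15 = −2·360 + 7·105
15 = 7·1185 − 23·360
15 = −23·3915 + 76·1185
15 = 76·16845 − 327·3915
15 = −327·20760 + 403·16845
15 = 403·58365 − 1133·20760
So 15 = (403)·58365 + (-1133)·20760.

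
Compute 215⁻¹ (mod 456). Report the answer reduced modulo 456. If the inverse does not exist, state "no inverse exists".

Apply the Euclidean algorithm to 456 and 215:
456 = 2×215 + 26
215 = 8×26 + 7
26 = 3×7 + 5
7 = 1×5 + 2
5 = 2×2 + 1
2 = 2×1 + 0
Since gcd(215, 456) = 1, back-substitute to write 1 as a combination:
1 = 5 − 2·2
1 = −2·7 + 3·5
1 = 3·26 − 11·7
1 = −11·215 + 91·26
1 = 91·456 − 193·215
Thus 215·(-193) ≡ 1 (mod 456); reducing, -193 mod 456 = 263.

263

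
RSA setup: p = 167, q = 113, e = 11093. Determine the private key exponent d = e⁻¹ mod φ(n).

9565

φ(n) = (p−1)(q−1) = 166·112 = 18592.
Need d with 11093·d ≡ 1 (mod 18592). Apply the extended Euclidean algorithm:
18592 = 1·11093 + 7499
11093 = 1·7499 + 3594
7499 = 2·3594 + 311
3594 = 11·311 + 173
311 = 1·173 + 138
173 = 1·138 + 35
138 = 3·35 + 33
35 = 1·33 + 2
33 = 16·2 + 1
2 = 2·1 + 0
Back-substitute:
1 = 33 − 16·2
1 = −16·35 + 17·33
1 = 17·138 − 67·35
1 = −67·173 + 84·138
1 = 84·311 − 151·173
1 = −151·3594 + 1745·311
1 = 1745·7499 − 3641·3594
1 = −3641·11093 + 5386·7499
1 = 5386·18592 − 9027·11093
So 11093·(-9027) ≡ 1 (mod 18592), hence d ≡ -9027 ≡ 9565 (mod 18592).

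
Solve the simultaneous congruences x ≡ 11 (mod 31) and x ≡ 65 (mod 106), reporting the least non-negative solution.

Write x = 11 + 31·k. Then 31·k ≡ 65 − 11 ≡ 54 (mod 106).
Need 31⁻¹ mod 106. Extended Euclid on (106, 31):
106 = 3*31 + 13
31 = 2*13 + 5
13 = 2*5 + 3
5 = 1*3 + 2
3 = 1*2 + 1
2 = 2*1 + 0
Back-substitute:
1 = 3 − 2
1 = −5 + 2·3
1 = 2·13 − 5·5
1 = −5·31 + 12·13
1 = 12·106 − 41·31
31⁻¹ ≡ 65 (mod 106), so k ≡ 65·54 ≡ 12 (mod 106).
x = 11 + 31·12 = 383.

383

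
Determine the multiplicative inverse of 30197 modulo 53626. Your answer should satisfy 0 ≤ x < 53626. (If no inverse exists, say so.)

Extended Euclidean algorithm:
53626 = 1*30197 + 23429
30197 = 1*23429 + 6768
23429 = 3*6768 + 3125
6768 = 2*3125 + 518
3125 = 6*518 + 17
518 = 30*17 + 8
17 = 2*8 + 1
8 = 8*1 + 0
Since gcd(30197, 53626) = 1, back-substitute to write 1 as a combination:
1 = 17 − 2·8
1 = −2·518 + 61·17
1 = 61·3125 − 368·518
1 = −368·6768 + 797·3125
1 = 797·23429 − 2759·6768
1 = −2759·30197 + 3556·23429
1 = 3556·53626 − 6315·30197
Thus 30197·(-6315) ≡ 1 (mod 53626); reducing, -6315 mod 53626 = 47311.

47311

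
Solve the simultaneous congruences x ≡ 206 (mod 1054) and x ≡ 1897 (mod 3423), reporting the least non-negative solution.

Write x = 206 + 1054·k. Then 1054·k ≡ 1897 − 206 ≡ 1691 (mod 3423).
Need 1054⁻¹ mod 3423. Extended Euclid on (3423, 1054):
3423 = 3·1054 + 261
1054 = 4·261 + 10
261 = 26·10 + 1
10 = 10·1 + 0
Back-substitute:
1 = 261 − 26·10
1 = −26·1054 + 105·261
1 = 105·3423 − 341·1054
1054⁻¹ ≡ 3082 (mod 3423), so k ≡ 3082·1691 ≡ 1856 (mod 3423).
x = 206 + 1054·1856 = 1956430.

1956430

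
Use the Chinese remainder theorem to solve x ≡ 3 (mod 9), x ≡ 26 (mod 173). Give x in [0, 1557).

372

Write x = 3 + 9·k. Then 9·k ≡ 26 − 3 ≡ 23 (mod 173).
Need 9⁻¹ mod 173. Extended Euclid on (173, 9):
173 = 19·9 + 2
9 = 4·2 + 1
2 = 2·1 + 0
Back-substitute:
1 = 9 − 4·2
1 = −4·173 + 77·9
9⁻¹ ≡ 77 (mod 173), so k ≡ 77·23 ≡ 41 (mod 173).
x = 3 + 9·41 = 372.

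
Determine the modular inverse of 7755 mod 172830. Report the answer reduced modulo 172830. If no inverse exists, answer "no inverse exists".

Compute gcd(7755, 172830):
172830 = 22·7755 + 2220
7755 = 3·2220 + 1095
2220 = 2·1095 + 30
1095 = 36·30 + 15
30 = 2·15 + 0
Since gcd = 15 > 1, 7755 is not a unit mod 172830.

no inverse exists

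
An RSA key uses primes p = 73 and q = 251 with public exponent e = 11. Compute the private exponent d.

13091

φ(n) = (p−1)(q−1) = 72·250 = 18000.
Need d with 11·d ≡ 1 (mod 18000). Apply the extended Euclidean algorithm:
18000 = 1636*11 + 4
11 = 2*4 + 3
4 = 1*3 + 1
3 = 3*1 + 0
Back-substitute:
1 = 4 − 3
1 = −11 + 3·4
1 = 3·18000 − 4909·11
So 11·(-4909) ≡ 1 (mod 18000), hence d ≡ -4909 ≡ 13091 (mod 18000).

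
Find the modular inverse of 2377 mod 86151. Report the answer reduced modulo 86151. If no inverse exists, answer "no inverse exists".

2827

Apply the Euclidean algorithm to 86151 and 2377:
86151 = 36*2377 + 579
2377 = 4*579 + 61
579 = 9*61 + 30
61 = 2*30 + 1
30 = 30*1 + 0
Since gcd(2377, 86151) = 1, back-substitute to write 1 as a combination:
1 = 61 − 2·30
1 = −2·579 + 19·61
1 = 19·2377 − 78·579
1 = −78·86151 + 2827·2377
So 2377·2827 ≡ 1 (mod 86151).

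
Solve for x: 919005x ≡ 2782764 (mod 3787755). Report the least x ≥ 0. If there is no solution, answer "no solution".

no solution

gcd(919005, 3787755):
3787755 = 4*919005 + 111735
919005 = 8*111735 + 25125
111735 = 4*25125 + 11235
25125 = 2*11235 + 2655
11235 = 4*2655 + 615
2655 = 4*615 + 195
615 = 3*195 + 30
195 = 6*30 + 15
30 = 2*15 + 0
gcd = 15, but 15 ∤ 2782764, so the congruence has no solution.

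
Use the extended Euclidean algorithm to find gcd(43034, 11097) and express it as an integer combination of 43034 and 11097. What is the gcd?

Euclidean algorithm:
43034 = 3×11097 + 9743
11097 = 1×9743 + 1354
9743 = 7×1354 + 265
1354 = 5×265 + 29
265 = 9×29 + 4
29 = 7×4 + 1
4 = 4×1 + 0
gcd(43034, 11097) = 1.
Express as a combination:
1 = 29 − 7·4
1 = −7·265 + 64·29
1 = 64·1354 − 327·265
1 = −327·9743 + 2353·1354
1 = 2353·11097 − 2680·9743
1 = −2680·43034 + 10393·11097
So 1 = (-2680)·43034 + (10393)·11097.

1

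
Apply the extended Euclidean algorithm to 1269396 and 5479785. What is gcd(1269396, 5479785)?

Repeated division:
5479785 = 4*1269396 + 402201
1269396 = 3*402201 + 62793
402201 = 6*62793 + 25443
62793 = 2*25443 + 11907
25443 = 2*11907 + 1629
11907 = 7*1629 + 504
1629 = 3*504 + 117
504 = 4*117 + 36
117 = 3*36 + 9
36 = 4*9 + 0
gcd(1269396, 5479785) = 9.
Working backward:
9 = 117 − 3·36
9 = −3·504 + 13·117
9 = 13·1629 − 42·504
9 = −42·11907 + 307·1629
9 = 307·25443 − 656·11907
9 = −656·62793 + 1619·25443
9 = 1619·402201 − 10370·62793
9 = −10370·1269396 + 32729·402201
9 = 32729·5479785 − 141286·1269396
So 9 = (32729)·5479785 + (-141286)·1269396.

9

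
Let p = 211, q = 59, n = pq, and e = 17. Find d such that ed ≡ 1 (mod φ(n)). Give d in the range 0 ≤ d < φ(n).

1433

φ(n) = (p−1)(q−1) = 210·58 = 12180.
Need d with 17·d ≡ 1 (mod 12180). Apply the extended Euclidean algorithm:
12180 = 716·17 + 8
17 = 2·8 + 1
8 = 8·1 + 0
Back-substitute:
1 = 17 − 2·8
1 = −2·12180 + 1433·17
So 17·1433 ≡ 1 (mod 12180), hence d = 1433.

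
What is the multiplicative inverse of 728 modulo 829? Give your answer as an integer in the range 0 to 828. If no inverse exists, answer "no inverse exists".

gcd(829, 728) by repeated division:
829 = 1·728 + 101
728 = 7·101 + 21
101 = 4·21 + 17
21 = 1·17 + 4
17 = 4·4 + 1
4 = 4·1 + 0
gcd = 1, so the inverse exists. Back-substitute:
1 = 17 − 4·4
1 = −4·21 + 5·17
1 = 5·101 − 24·21
1 = −24·728 + 173·101
1 = 173·829 − 197·728
Thus 728·(-197) ≡ 1 (mod 829); reducing, -197 mod 829 = 632.

632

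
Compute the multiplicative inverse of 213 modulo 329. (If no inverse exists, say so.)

Apply the Euclidean algorithm to 329 and 213:
329 = 1·213 + 116
213 = 1·116 + 97
116 = 1·97 + 19
97 = 5·19 + 2
19 = 9·2 + 1
2 = 2·1 + 0
The gcd is 1. Working backward:
1 = 19 − 9·2
1 = −9·97 + 46·19
1 = 46·116 − 55·97
1 = −55·213 + 101·116
1 = 101·329 − 156·213
So 213·(-156) ≡ 1 (mod 329), and -156 ≡ 173 (mod 329).

173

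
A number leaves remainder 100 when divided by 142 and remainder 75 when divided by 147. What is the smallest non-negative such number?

Write x = 100 + 142·k. Then 142·k ≡ 75 − 100 ≡ 122 (mod 147).
Need 142⁻¹ mod 147. Extended Euclid on (147, 142):
147 = 1·142 + 5
142 = 28·5 + 2
5 = 2·2 + 1
2 = 2·1 + 0
Back-substitute:
1 = 5 − 2·2
1 = −2·142 + 57·5
1 = 57·147 − 59·142
142⁻¹ ≡ 88 (mod 147), so k ≡ 88·122 ≡ 5 (mod 147).
x = 100 + 142·5 = 810.

810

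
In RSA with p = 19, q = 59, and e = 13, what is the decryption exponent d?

φ(n) = (p−1)(q−1) = 18·58 = 1044.
Need d with 13·d ≡ 1 (mod 1044). Apply the extended Euclidean algorithm:
1044 = 80×13 + 4
13 = 3×4 + 1
4 = 4×1 + 0
Back-substitute:
1 = 13 − 3·4
1 = −3·1044 + 241·13
So 13·241 ≡ 1 (mod 1044), hence d = 241.

241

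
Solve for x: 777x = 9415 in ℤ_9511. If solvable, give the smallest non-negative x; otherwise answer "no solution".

First find gcd(777, 9511):
9511 = 12*777 + 187
777 = 4*187 + 29
187 = 6*29 + 13
29 = 2*13 + 3
13 = 4*3 + 1
3 = 3*1 + 0
gcd = 1, so a unique solution mod 9511 exists.
Back-substitute for the Bézout coefficients:
1 = 13 − 4·3
1 = −4·29 + 9·13
1 = 9·187 − 58·29
1 = −58·777 + 241·187
1 = 241·9511 − 2950·777
So 777·(-2950) ≡ 1 (mod 9511), giving 777⁻¹ ≡ 6561.
x ≡ 777⁻¹·9415 ≡ 6561·9415 ≡ 7381 (mod 9511).

7381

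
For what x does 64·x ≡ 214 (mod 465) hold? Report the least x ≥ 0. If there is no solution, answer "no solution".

First find gcd(64, 465):
465 = 7*64 + 17
64 = 3*17 + 13
17 = 1*13 + 4
13 = 3*4 + 1
4 = 4*1 + 0
gcd = 1, so a unique solution mod 465 exists.
Back-substitute for the Bézout coefficients:
1 = 13 − 3·4
1 = −3·17 + 4·13
1 = 4·64 − 15·17
1 = −15·465 + 109·64
So 64·(109) ≡ 1 (mod 465), giving 64⁻¹ ≡ 109.
x ≡ 64⁻¹·214 ≡ 109·214 ≡ 76 (mod 465).

76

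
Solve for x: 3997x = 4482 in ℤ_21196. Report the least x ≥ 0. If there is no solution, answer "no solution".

no solution

gcd(3997, 21196):
21196 = 5×3997 + 1211
3997 = 3×1211 + 364
1211 = 3×364 + 119
364 = 3×119 + 7
119 = 17×7 + 0
gcd = 7, but 7 ∤ 4482, so the congruence has no solution.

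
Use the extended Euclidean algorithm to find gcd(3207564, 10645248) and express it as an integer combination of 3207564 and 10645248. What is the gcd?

Apply Euclid's algorithm to 10645248 and 3207564:
10645248 = 3×3207564 + 1022556
3207564 = 3×1022556 + 139896
1022556 = 7×139896 + 43284
139896 = 3×43284 + 10044
43284 = 4×10044 + 3108
10044 = 3×3108 + 720
3108 = 4×720 + 228
720 = 3×228 + 36
228 = 6×36 + 12
36 = 3×12 + 0
gcd(3207564, 10645248) = 12.
Working backward:
12 = 228 − 6·36
12 = −6·720 + 19·228
12 = 19·3108 − 82·720
12 = −82·10044 + 265·3108
12 = 265·43284 − 1142·10044
12 = −1142·139896 + 3691·43284
12 = 3691·1022556 − 26979·139896
12 = −26979·3207564 + 84628·1022556
12 = 84628·10645248 − 280863·3207564
So 12 = (84628)·10645248 + (-280863)·3207564.

12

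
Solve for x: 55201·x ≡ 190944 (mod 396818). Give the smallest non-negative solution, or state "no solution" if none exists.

264544

First find gcd(55201, 396818):
396818 = 7·55201 + 10411
55201 = 5·10411 + 3146
10411 = 3·3146 + 973
3146 = 3·973 + 227
973 = 4·227 + 65
227 = 3·65 + 32
65 = 2·32 + 1
32 = 32·1 + 0
gcd = 1, so a unique solution mod 396818 exists.
Back-substitute for the Bézout coefficients:
1 = 65 − 2·32
1 = −2·227 + 7·65
1 = 7·973 − 30·227
1 = −30·3146 + 97·973
1 = 97·10411 − 321·3146
1 = −321·55201 + 1702·10411
1 = 1702·396818 − 12235·55201
So 55201·(-12235) ≡ 1 (mod 396818), giving 55201⁻¹ ≡ 384583.
x ≡ 55201⁻¹·190944 ≡ 384583·190944 ≡ 264544 (mod 396818).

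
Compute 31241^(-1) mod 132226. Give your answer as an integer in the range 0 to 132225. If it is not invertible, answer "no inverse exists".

gcd(132226, 31241) by repeated division:
132226 = 4*31241 + 7262
31241 = 4*7262 + 2193
7262 = 3*2193 + 683
2193 = 3*683 + 144
683 = 4*144 + 107
144 = 1*107 + 37
107 = 2*37 + 33
37 = 1*33 + 4
33 = 8*4 + 1
4 = 4*1 + 0
gcd = 1, so the inverse exists. Back-substitute:
1 = 33 − 8·4
1 = −8·37 + 9·33
1 = 9·107 − 26·37
1 = −26·144 + 35·107
1 = 35·683 − 166·144
1 = −166·2193 + 533·683
1 = 533·7262 − 1765·2193
1 = −1765·31241 + 7593·7262
1 = 7593·132226 − 32137·31241
So 31241·(-32137) ≡ 1 (mod 132226), and -32137 ≡ 100089 (mod 132226).

100089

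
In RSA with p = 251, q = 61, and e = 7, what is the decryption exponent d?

2143

φ(n) = (p−1)(q−1) = 250·60 = 15000.
Need d with 7·d ≡ 1 (mod 15000). Apply the extended Euclidean algorithm:
15000 = 2142·7 + 6
7 = 1·6 + 1
6 = 6·1 + 0
Back-substitute:
1 = 7 − 6
1 = −15000 + 2143·7
So 7·2143 ≡ 1 (mod 15000), hence d = 2143.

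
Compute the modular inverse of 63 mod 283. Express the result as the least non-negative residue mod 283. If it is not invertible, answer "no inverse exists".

Extended Euclidean algorithm:
283 = 4×63 + 31
63 = 2×31 + 1
31 = 31×1 + 0
Since gcd(63, 283) = 1, back-substitute to write 1 as a combination:
1 = 63 − 2·31
1 = −2·283 + 9·63
So 63·9 ≡ 1 (mod 283).

9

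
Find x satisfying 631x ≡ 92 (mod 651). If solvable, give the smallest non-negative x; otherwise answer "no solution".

386

First find gcd(631, 651):
651 = 1·631 + 20
631 = 31·20 + 11
20 = 1·11 + 9
11 = 1·9 + 2
9 = 4·2 + 1
2 = 2·1 + 0
gcd = 1, so a unique solution mod 651 exists.
Back-substitute for the Bézout coefficients:
1 = 9 − 4·2
1 = −4·11 + 5·9
1 = 5·20 − 9·11
1 = −9·631 + 284·20
1 = 284·651 − 293·631
So 631·(-293) ≡ 1 (mod 651), giving 631⁻¹ ≡ 358.
x ≡ 631⁻¹·92 ≡ 358·92 ≡ 386 (mod 651).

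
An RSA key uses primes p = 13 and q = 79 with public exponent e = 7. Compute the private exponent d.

535

φ(n) = (p−1)(q−1) = 12·78 = 936.
Need d with 7·d ≡ 1 (mod 936). Apply the extended Euclidean algorithm:
936 = 133*7 + 5
7 = 1*5 + 2
5 = 2*2 + 1
2 = 2*1 + 0
Back-substitute:
1 = 5 − 2·2
1 = −2·7 + 3·5
1 = 3·936 − 401·7
So 7·(-401) ≡ 1 (mod 936), hence d ≡ -401 ≡ 535 (mod 936).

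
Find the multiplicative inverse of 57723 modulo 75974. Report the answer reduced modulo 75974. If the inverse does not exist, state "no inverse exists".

Run Euclid on (75974, 57723):
75974 = 1·57723 + 18251
57723 = 3·18251 + 2970
18251 = 6·2970 + 431
2970 = 6·431 + 384
431 = 1·384 + 47
384 = 8·47 + 8
47 = 5·8 + 7
8 = 1·7 + 1
7 = 7·1 + 0
gcd = 1, so the inverse exists. Back-substitute:
1 = 8 − 7
1 = −47 + 6·8
1 = 6·384 − 49·47
1 = −49·431 + 55·384
1 = 55·2970 − 379·431
1 = −379·18251 + 2329·2970
1 = 2329·57723 − 7366·18251
1 = −7366·75974 + 9695·57723
So 57723·9695 ≡ 1 (mod 75974).

9695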